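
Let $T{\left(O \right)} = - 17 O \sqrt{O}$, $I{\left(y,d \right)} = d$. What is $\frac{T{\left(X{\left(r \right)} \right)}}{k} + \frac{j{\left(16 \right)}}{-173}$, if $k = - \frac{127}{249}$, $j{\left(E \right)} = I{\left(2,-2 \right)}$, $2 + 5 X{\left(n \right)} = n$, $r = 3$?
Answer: $\frac{2}{173} + \frac{4233 \sqrt{5}}{3175} \approx 2.9927$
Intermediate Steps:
$X{\left(n \right)} = - \frac{2}{5} + \frac{n}{5}$
$j{\left(E \right)} = -2$
$T{\left(O \right)} = - 17 O^{\frac{3}{2}}$
$k = - \frac{127}{249}$ ($k = \left(-127\right) \frac{1}{249} = - \frac{127}{249} \approx -0.51004$)
$\frac{T{\left(X{\left(r \right)} \right)}}{k} + \frac{j{\left(16 \right)}}{-173} = \frac{\left(-17\right) \left(- \frac{2}{5} + \frac{1}{5} \cdot 3\right)^{\frac{3}{2}}}{- \frac{127}{249}} - \frac{2}{-173} = - 17 \left(- \frac{2}{5} + \frac{3}{5}\right)^{\frac{3}{2}} \left(- \frac{249}{127}\right) - - \frac{2}{173} = - \frac{17}{5 \sqrt{5}} \left(- \frac{249}{127}\right) + \frac{2}{173} = - 17 \frac{\sqrt{5}}{25} \left(- \frac{249}{127}\right) + \frac{2}{173} = - \frac{17 \sqrt{5}}{25} \left(- \frac{249}{127}\right) + \frac{2}{173} = \frac{4233 \sqrt{5}}{3175} + \frac{2}{173} = \frac{2}{173} + \frac{4233 \sqrt{5}}{3175}$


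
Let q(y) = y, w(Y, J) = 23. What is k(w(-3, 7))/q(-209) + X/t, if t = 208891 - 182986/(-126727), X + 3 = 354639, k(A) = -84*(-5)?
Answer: -1725502470312/5532713363287 ≈ -0.31187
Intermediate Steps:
k(A) = 420
X = 354636 (X = -3 + 354639 = 354636)
t = 26472312743/126727 (t = 208891 - 182986*(-1)/126727 = 208891 - 1*(-182986/126727) = 208891 + 182986/126727 = 26472312743/126727 ≈ 2.0889e+5)
k(w(-3, 7))/q(-209) + X/t = 420/(-209) + 354636/(26472312743/126727) = 420*(-1/209) + 354636*(126727/26472312743) = -420/209 + 44941956372/26472312743 = -1725502470312/5532713363287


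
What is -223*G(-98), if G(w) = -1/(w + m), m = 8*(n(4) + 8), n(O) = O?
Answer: -223/2 ≈ -111.50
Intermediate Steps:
m = 96 (m = 8*(4 + 8) = 8*12 = 96)
G(w) = -1/(96 + w) (G(w) = -1/(w + 96) = -1/(96 + w))
-223*G(-98) = -(-223)/(96 - 98) = -(-223)/(-2) = -(-223)*(-1)/2 = -223*½ = -223/2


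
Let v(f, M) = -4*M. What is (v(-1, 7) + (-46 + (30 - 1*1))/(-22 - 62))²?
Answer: 5452225/7056 ≈ 772.71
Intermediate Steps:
(v(-1, 7) + (-46 + (30 - 1*1))/(-22 - 62))² = (-4*7 + (-46 + (30 - 1*1))/(-22 - 62))² = (-28 + (-46 + (30 - 1))/(-84))² = (-28 + (-46 + 29)*(-1/84))² = (-28 - 17*(-1/84))² = (-28 + 17/84)² = (-2335/84)² = 5452225/7056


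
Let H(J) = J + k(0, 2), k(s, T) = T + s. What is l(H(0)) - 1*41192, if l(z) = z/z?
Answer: -41191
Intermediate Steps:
H(J) = 2 + J (H(J) = J + (2 + 0) = J + 2 = 2 + J)
l(z) = 1
l(H(0)) - 1*41192 = 1 - 1*41192 = 1 - 41192 = -41191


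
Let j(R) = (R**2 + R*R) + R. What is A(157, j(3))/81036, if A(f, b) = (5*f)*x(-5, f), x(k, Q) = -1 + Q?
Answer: 10205/6753 ≈ 1.5112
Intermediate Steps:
j(R) = R + 2*R**2 (j(R) = (R**2 + R**2) + R = 2*R**2 + R = R + 2*R**2)
A(f, b) = 5*f*(-1 + f) (A(f, b) = (5*f)*(-1 + f) = 5*f*(-1 + f))
A(157, j(3))/81036 = (5*157*(-1 + 157))/81036 = (5*157*156)*(1/81036) = 122460*(1/81036) = 10205/6753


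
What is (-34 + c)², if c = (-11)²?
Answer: 7569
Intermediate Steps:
c = 121
(-34 + c)² = (-34 + 121)² = 87² = 7569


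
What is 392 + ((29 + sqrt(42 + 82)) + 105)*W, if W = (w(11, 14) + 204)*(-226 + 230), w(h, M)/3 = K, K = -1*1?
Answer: 108128 + 1608*sqrt(31) ≈ 1.1708e+5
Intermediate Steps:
K = -1
w(h, M) = -3 (w(h, M) = 3*(-1) = -3)
W = 804 (W = (-3 + 204)*(-226 + 230) = 201*4 = 804)
392 + ((29 + sqrt(42 + 82)) + 105)*W = 392 + ((29 + sqrt(42 + 82)) + 105)*804 = 392 + ((29 + sqrt(124)) + 105)*804 = 392 + ((29 + 2*sqrt(31)) + 105)*804 = 392 + (134 + 2*sqrt(31))*804 = 392 + (107736 + 1608*sqrt(31)) = 108128 + 1608*sqrt(31)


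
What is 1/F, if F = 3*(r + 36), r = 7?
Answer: 1/129 ≈ 0.0077519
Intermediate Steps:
F = 129 (F = 3*(7 + 36) = 3*43 = 129)
1/F = 1/129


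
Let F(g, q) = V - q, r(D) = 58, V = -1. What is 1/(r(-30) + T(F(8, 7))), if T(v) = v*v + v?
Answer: 1/114 ≈ 0.0087719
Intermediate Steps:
F(g, q) = -1 - q
T(v) = v + v**2 (T(v) = v**2 + v = v + v**2)
1/(r(-30) + T(F(8, 7))) = 1/(58 + (-1 - 1*7)*(1 + (-1 - 1*7))) = 1/(58 + (-1 - 7)*(1 + (-1 - 7))) = 1/(58 - 8*(1 - 8)) = 1/(58 - 8*(-7)) = 1/(58 + 56) = 1/114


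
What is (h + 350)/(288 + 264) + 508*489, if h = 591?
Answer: 137124365/552 ≈ 2.4841e+5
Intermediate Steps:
(h + 350)/(288 + 264) + 508*489 = (591 + 350)/(288 + 264) + 508*489 = 941/552 + 248412 = 137124365/552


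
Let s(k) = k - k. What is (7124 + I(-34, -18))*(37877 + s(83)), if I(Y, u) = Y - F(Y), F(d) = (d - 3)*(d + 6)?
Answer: 229307358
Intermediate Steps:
s(k) = 0
F(d) = (-3 + d)*(6 + d)
I(Y, u) = 18 - Y**2 - 2*Y (I(Y, u) = Y - (-18 + Y**2 + 3*Y) = Y + (18 - Y**2 - 3*Y) = 18 - Y**2 - 2*Y)
(7124 + I(-34, -18))*(37877 + s(83)) = (7124 + (18 - 1*(-34)**2 - 2*(-34)))*(37877 + 0) = (7124 + (18 - 1*1156 + 68))*37877 = (7124 + (18 - 1156 + 68))*37877 = (7124 - 1070)*37877 = 6054*37877 = 229307358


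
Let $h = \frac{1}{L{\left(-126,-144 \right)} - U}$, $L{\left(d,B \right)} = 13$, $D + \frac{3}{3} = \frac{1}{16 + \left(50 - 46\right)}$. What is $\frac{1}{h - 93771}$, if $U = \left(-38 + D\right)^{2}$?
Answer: $- \frac{601641}{56416478611} \approx -1.0664 \cdot 10^{-5}$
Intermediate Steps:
$D = - \frac{19}{20}$ ($D = -1 + \frac{1}{16 + \left(50 - 46\right)} = -1 + \frac{1}{16 + 4} = -1 + \frac{1}{20} = - \frac{19}{20} \approx -0.95$)
$U = \frac{606841}{400}$ ($U = \left(-38 - \frac{19}{20}\right)^{2} = \left(- \frac{779}{20}\right)^{2} = \frac{606841}{400} \approx 1517.1$)
$h = - \frac{400}{601641}$ ($h = \frac{1}{13 - \frac{606841}{400}} = \frac{1}{- \frac{601641}{400}} = - \frac{400}{601641} \approx -0.00066485$)
$\frac{1}{h - 93771} = \frac{1}{- \frac{400}{601641} - 93771} = \frac{1}{- \frac{56416478611}{601641}} = - \frac{601641}{56416478611}$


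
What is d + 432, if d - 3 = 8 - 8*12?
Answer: 347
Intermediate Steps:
d = -85 (d = 3 + (8 - 8*12) = 3 + (8 - 96) = 3 - 88 = -85)
d + 432 = -85 + 432 = 347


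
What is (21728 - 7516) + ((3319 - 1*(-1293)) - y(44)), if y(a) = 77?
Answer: 18747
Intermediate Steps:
(21728 - 7516) + ((3319 - 1*(-1293)) - y(44)) = (21728 - 7516) + ((3319 - 1*(-1293)) - 1*77) = 14212 + ((3319 + 1293) - 77) = 14212 + (4612 - 77) = 14212 + 4535 = 18747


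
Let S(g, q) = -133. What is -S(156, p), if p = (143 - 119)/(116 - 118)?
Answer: 133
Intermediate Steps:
p = -12 (p = 24/(-2) = 24*(-1/2) = -12)
-S(156, p) = -1*(-133) = 133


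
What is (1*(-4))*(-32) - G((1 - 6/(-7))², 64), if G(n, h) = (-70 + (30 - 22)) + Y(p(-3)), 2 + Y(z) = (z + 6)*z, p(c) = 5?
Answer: 137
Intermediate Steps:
Y(z) = -2 + z*(6 + z) (Y(z) = -2 + (z + 6)*z = -2 + (6 + z)*z = -2 + z*(6 + z))
G(n, h) = -9 (G(n, h) = (-70 + (30 - 22)) + (-2 + 5² + 6*5) = (-70 + 8) + (-2 + 25 + 30) = -62 + 53 = -9)
(1*(-4))*(-32) - G((1 - 6/(-7))², 64) = (1*(-4))*(-32) - 1*(-9) = -4*(-32) + 9 = 128 + 9 = 137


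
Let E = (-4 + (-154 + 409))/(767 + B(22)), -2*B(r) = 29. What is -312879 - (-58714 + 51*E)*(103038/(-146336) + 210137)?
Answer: 169774935595592717/13764730 ≈ 1.2334e+10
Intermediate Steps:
B(r) = -29/2 (B(r) = -½*29 = -29/2)
E = 502/1505 (E = (-4 + (-154 + 409))/(767 - 29/2) = (-4 + 255)/(1505/2) = 251*(2/1505) = 502/1505 ≈ 0.33355)
-312879 - (-58714 + 51*E)*(103038/(-146336) + 210137) = -312879 - (-58714 + 51*(502/1505))*(103038/(-146336) + 210137) = -312879 - (-58714 + 25602/1505)*(103038*(-1/146336) + 210137) = -312879 - (-88338968)*(-51519/73168 + 210137)/1505 = -312879 - (-88338968)*15375252497/(1505*73168) = -312879 - 1*(-169779242290550387/13764730) = -312879 + 169779242290550387/13764730 = 169774935595592717/13764730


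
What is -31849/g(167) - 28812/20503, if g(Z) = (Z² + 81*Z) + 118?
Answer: -264239665/121653086 ≈ -2.1721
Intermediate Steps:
g(Z) = 118 + Z² + 81*Z
-31849/g(167) - 28812/20503 = -31849/(118 + 167² + 81*167) - 28812/20503 = -31849/(118 + 27889 + 13527) - 28812*1/20503 = -31849/41534 - 4116/2929 = -264239665/121653086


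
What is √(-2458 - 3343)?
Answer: I*√5801 ≈ 76.164*I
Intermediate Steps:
√(-2458 - 3343) = √(-5801) = I*√5801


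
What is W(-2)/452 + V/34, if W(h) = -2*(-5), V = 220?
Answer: 24945/3842 ≈ 6.4927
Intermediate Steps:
W(h) = 10
W(-2)/452 + V/34 = 10/452 + 220/34 = 10*(1/452) + 220*(1/34) = 5/226 + 110/17 = 24945/3842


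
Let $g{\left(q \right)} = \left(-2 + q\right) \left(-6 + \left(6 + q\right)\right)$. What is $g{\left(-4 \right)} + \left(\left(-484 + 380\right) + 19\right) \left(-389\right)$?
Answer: $33089$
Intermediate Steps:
$g{\left(q \right)} = q \left(-2 + q\right)$ ($g{\left(q \right)} = \left(-2 + q\right) q = q \left(-2 + q\right)$)
$g{\left(-4 \right)} + \left(\left(-484 + 380\right) + 19\right) \left(-389\right) = - 4 \left(-2 - 4\right) + \left(\left(-484 + 380\right) + 19\right) \left(-389\right) = \left(-4\right) \left(-6\right) + \left(-104 + 19\right) \left(-389\right) = 24 - -33065 = 24 + 33065 = 33089$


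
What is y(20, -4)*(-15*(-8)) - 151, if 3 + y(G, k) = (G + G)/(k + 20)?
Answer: -211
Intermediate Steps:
y(G, k) = -3 + 2*G/(20 + k) (y(G, k) = -3 + (G + G)/(k + 20) = -3 + (2*G)/(20 + k) = -3 + 2*G/(20 + k))
y(20, -4)*(-15*(-8)) - 151 = ((-60 - 3*(-4) + 2*20)/(20 - 4))*(-15*(-8)) - 151 = ((-60 + 12 + 40)/16)*120 - 151 = ((1/16)*(-8))*120 - 151 = -1/2*120 - 151 = -60 - 151 = -211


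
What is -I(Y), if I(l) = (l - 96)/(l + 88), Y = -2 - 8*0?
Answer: 49/43 ≈ 1.1395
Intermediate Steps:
Y = -2 (Y = -2 + 0 = -2)
I(l) = (-96 + l)/(88 + l)
-I(Y) = -(-96 - 2)/(88 - 2) = -(-98)/86 = -1*(-49/43) = 49/43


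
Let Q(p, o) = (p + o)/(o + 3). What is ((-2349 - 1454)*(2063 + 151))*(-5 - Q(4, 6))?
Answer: 51454590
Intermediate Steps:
Q(p, o) = (o + p)/(3 + o)
((-2349 - 1454)*(2063 + 151))*(-5 - Q(4, 6)) = ((-2349 - 1454)*(2063 + 151))*(-5 - (6 + 4)/(3 + 6)) = (-3803*2214)*(-5 - 10/9) = -8419842*(-5 - 10/9) = -8419842*(-55/9) = 51454590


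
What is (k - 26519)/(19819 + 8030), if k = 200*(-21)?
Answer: -30719/27849 ≈ -1.1031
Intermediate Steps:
k = -4200
(k - 26519)/(19819 + 8030) = (-4200 - 26519)/(19819 + 8030) = -30719/27849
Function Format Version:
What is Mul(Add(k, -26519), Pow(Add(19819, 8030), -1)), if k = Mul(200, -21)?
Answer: Rational(-30719, 27849) ≈ -1.1031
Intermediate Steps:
k = -4200
Mul(Add(k, -26519), Pow(Add(19819, 8030), -1)) = Mul(Add(-4200, -26519), Pow(Add(19819, 8030), -1)) = Mul(-30719, Pow(27849, -1)) = Mul(-30719, Rational(1, 27849)) = Rational(-30719, 27849)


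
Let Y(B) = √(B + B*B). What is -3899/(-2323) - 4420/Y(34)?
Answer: 3899/2323 - 26*√1190/7 ≈ -126.45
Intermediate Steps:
Y(B) = √(B + B²)
-3899/(-2323) - 4420/Y(34) = -3899/(-2323) - 4420*√34/(34*√(1 + 34)) = -3899*(-1/2323) - 4420*√1190/1190 = 3899/2323 - 4420*√1190/1190 = 3899/2323 - 26*√1190/7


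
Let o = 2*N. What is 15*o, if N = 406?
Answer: 12180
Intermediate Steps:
o = 812 (o = 2*406 = 812)
15*o = 15*812 = 12180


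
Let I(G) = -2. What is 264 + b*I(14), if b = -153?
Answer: 570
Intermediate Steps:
264 + b*I(14) = 264 - 153*(-2) = 264 + 306 = 570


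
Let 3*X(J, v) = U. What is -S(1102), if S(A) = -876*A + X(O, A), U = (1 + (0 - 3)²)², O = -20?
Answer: 2895956/3 ≈ 9.6532e+5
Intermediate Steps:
U = 100 (U = (1 + (-3)²)² = (1 + 9)² = 10² = 100)
X(J, v) = 100/3 (X(J, v) = (⅓)*100 = 100/3)
S(A) = 100/3 - 876*A (S(A) = -876*A + 100/3 = 100/3 - 876*A)
-S(1102) = -(100/3 - 876*1102) = -(100/3 - 965352) = -1*(-2895956/3) = 2895956/3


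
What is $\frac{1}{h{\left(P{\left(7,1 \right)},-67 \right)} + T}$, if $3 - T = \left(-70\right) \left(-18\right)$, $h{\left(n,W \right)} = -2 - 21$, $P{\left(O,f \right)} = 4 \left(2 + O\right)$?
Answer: $- \frac{1}{1280} \approx -0.00078125$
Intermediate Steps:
$P{\left(O,f \right)} = 8 + 4 O$
$h{\left(n,W \right)} = -23$ ($h{\left(n,W \right)} = -2 - 21 = -23$)
$T = -1257$ ($T = 3 - \left(-70\right) \left(-18\right) = 3 - 1260 = -1257$)
$\frac{1}{h{\left(P{\left(7,1 \right)},-67 \right)} + T} = \frac{1}{-23 - 1257} = \frac{1}{-1280} = - \frac{1}{1280}$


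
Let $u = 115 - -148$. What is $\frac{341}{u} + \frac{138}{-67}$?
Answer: $- \frac{13447}{17621} \approx -0.76312$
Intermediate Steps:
$u = 263$ ($u = 115 + 148 = 263$)
$\frac{341}{u} + \frac{138}{-67} = \frac{341}{263} + \frac{138}{-67} = 341 \cdot \frac{1}{263} + 138 \left(- \frac{1}{67}\right) = \frac{341}{263} - \frac{138}{67} = - \frac{13447}{17621}$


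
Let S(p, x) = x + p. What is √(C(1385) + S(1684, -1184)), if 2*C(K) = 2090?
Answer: √1545 ≈ 39.306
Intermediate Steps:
S(p, x) = p + x
C(K) = 1045 (C(K) = (½)*2090 = 1045)
√(C(1385) + S(1684, -1184)) = √(1045 + (1684 - 1184)) = √(1045 + 500) = √1545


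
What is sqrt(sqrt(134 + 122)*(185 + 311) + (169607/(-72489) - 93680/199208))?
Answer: sqrt(25847922821273797165923)/1805048589 ≈ 89.068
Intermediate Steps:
sqrt(sqrt(134 + 122)*(185 + 311) + (169607/(-72489) - 93680/199208)) = sqrt(sqrt(256)*496 + (169607*(-1/72489) - 93680*1/199208)) = sqrt(16*496 + (-169607/72489 - 11710/24901)) = sqrt(7936 - 5072230097/1805048589) = sqrt(14319793372207/1805048589) = sqrt(25847922821273797165923)/1805048589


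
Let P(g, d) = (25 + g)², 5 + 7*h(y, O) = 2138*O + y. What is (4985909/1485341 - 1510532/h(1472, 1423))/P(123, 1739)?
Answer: -529271543415/99031090749043024 ≈ -5.3445e-6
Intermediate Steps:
h(y, O) = -5/7 + y/7 + 2138*O/7 (h(y, O) = -5/7 + (2138*O + y)/7 = -5/7 + (y + 2138*O)/7 = -5/7 + (y/7 + 2138*O/7) = -5/7 + y/7 + 2138*O/7)
(4985909/1485341 - 1510532/h(1472, 1423))/P(123, 1739) = (4985909/1485341 - 1510532/(-5/7 + (⅐)*1472 + (2138/7)*1423))/((25 + 123)²) = (4985909*(1/1485341) - 1510532/(-5/7 + 1472/7 + 3042374/7))/(148²) = (4985909/1485341 - 1510532/3043841/7)/21904 = (4985909/1485341 - 1510532*7/3043841)*(1/21904) = (4985909/1485341 - 10573724/3043841)*(1/21904) = -529271543415/4521141834781*1/21904 = -529271543415/99031090749043024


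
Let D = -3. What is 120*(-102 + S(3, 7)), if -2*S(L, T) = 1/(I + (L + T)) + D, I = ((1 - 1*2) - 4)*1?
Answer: -12072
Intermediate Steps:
I = -5 (I = ((1 - 2) - 4)*1 = (-1 - 4)*1 = -5*1 = -5)
S(L, T) = 3/2 - 1/(2*(-5 + L + T)) (S(L, T) = -(1/(-5 + (L + T)) - 3)/2 = -(1/(-5 + L + T) - 3)/2 = -(-3 + 1/(-5 + L + T))/2 = 3/2 - 1/(2*(-5 + L + T)))
120*(-102 + S(3, 7)) = 120*(-102 + (-16 + 3*3 + 3*7)/(2*(-5 + 3 + 7))) = 120*(-102 + (½)*(-16 + 9 + 21)/5) = 120*(-102 + (½)*(⅕)*14) = 120*(-102 + 7/5) = 120*(-503/5) = -12072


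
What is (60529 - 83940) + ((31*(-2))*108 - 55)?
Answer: -30162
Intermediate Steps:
(60529 - 83940) + ((31*(-2))*108 - 55) = -23411 + (-62*108 - 55) = -23411 + (-6696 - 55) = -23411 - 6751 = -30162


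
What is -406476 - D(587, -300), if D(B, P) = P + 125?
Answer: -406301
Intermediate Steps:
D(B, P) = 125 + P
-406476 - D(587, -300) = -406476 - (125 - 300) = -406476 - 1*(-175) = -406476 + 175 = -406301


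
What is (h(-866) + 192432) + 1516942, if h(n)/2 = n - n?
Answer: 1709374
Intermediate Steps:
h(n) = 0 (h(n) = 2*(n - n) = 2*0 = 0)
(h(-866) + 192432) + 1516942 = (0 + 192432) + 1516942 = 192432 + 1516942 = 1709374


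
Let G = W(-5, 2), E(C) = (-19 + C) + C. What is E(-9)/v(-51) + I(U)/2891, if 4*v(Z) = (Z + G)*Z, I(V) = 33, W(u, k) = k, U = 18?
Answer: -1007/21063 ≈ -0.047809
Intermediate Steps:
E(C) = -19 + 2*C
G = 2
v(Z) = Z*(2 + Z)/4 (v(Z) = ((Z + 2)*Z)/4 = ((2 + Z)*Z)/4 = (Z*(2 + Z))/4 = Z*(2 + Z)/4)
E(-9)/v(-51) + I(U)/2891 = (-19 + 2*(-9))/(((¼)*(-51)*(2 - 51))) + 33/2891 = (-19 - 18)/(((¼)*(-51)*(-49))) + 33*(1/2891) = -37/2499/4 + 33/2891 = -37*4/2499 + 33/2891 = -148/2499 + 33/2891 = -1007/21063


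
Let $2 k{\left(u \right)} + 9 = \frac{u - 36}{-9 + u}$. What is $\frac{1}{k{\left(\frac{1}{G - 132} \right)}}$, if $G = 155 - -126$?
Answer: $- \frac{2680}{6697} \approx -0.40018$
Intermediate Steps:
$G = 281$ ($G = 155 + 126 = 281$)
$k{\left(u \right)} = - \frac{9}{2} + \frac{-36 + u}{2 \left(-9 + u\right)}$ ($k{\left(u \right)} = - \frac{9}{2} + \frac{\left(u - 36\right) \frac{1}{-9 + u}}{2} = - \frac{9}{2} + \frac{\left(-36 + u\right) \frac{1}{-9 + u}}{2} = - \frac{9}{2} + \frac{\frac{1}{-9 + u} \left(-36 + u\right)}{2} = - \frac{9}{2} + \frac{-36 + u}{2 \left(-9 + u\right)}$)
$\frac{1}{k{\left(\frac{1}{G - 132} \right)}} = \frac{1}{\frac{1}{2} \frac{1}{-9 + \frac{1}{281 - 132}} \left(45 - \frac{8}{281 - 132}\right)} = \frac{1}{\frac{1}{2} \frac{1}{-9 + \frac{1}{149}} \left(45 - \frac{8}{149}\right)} = \frac{1}{\frac{1}{2} \frac{1}{- \frac{1340}{149}} \left(45 - \frac{8}{149}\right)} = \frac{1}{\frac{1}{2} \left(- \frac{149}{1340}\right) \frac{6697}{149}} = \frac{1}{- \frac{6697}{2680}} = - \frac{2680}{6697}$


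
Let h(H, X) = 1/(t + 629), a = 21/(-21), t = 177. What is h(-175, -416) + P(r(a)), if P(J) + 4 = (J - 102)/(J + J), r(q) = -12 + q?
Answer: 171/403 ≈ 0.42432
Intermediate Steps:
a = -1 (a = 21*(-1/21) = -1)
h(H, X) = 1/806 (h(H, X) = 1/(177 + 629) = 1/806)
P(J) = -4 + (-102 + J)/(2*J) (P(J) = -4 + (J - 102)/(J + J) = -4 + (-102 + J)/((2*J)) = -4 + (-102 + J)*(1/(2*J)) = -4 + (-102 + J)/(2*J))
h(-175, -416) + P(r(a)) = 1/806 + (-7/2 - 51/(-12 - 1)) = 1/806 + (-7/2 - 51/(-13)) = 1/806 + (-7/2 - 51*(-1/13)) = 1/806 + (-7/2 + 51/13) = 1/806 + 11/26 = 171/403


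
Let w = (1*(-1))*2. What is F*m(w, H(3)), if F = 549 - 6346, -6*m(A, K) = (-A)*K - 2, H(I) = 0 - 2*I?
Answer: -40579/3 ≈ -13526.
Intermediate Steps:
H(I) = -2*I
w = -2 (w = -1*2 = -2)
m(A, K) = ⅓ + A*K/6 (m(A, K) = -((-A)*K - 2)/6 = -(-A*K - 2)/6 = -(-2 - A*K)/6 = ⅓ + A*K/6)
F = -5797
F*m(w, H(3)) = -5797*(⅓ + (⅙)*(-2)*(-2*3)) = -5797*(⅓ + (⅙)*(-2)*(-6)) = -5797*(⅓ + 2) = -5797*7/3 = -40579/3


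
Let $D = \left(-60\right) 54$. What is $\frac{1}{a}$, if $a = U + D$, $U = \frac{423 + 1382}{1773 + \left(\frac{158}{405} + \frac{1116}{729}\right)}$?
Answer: $- \frac{718843}{2328320295} \approx -0.00030874$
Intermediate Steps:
$D = -3240$
$U = \frac{731025}{718843}$ ($U = \frac{1805}{1773 + \left(158 \cdot \frac{1}{405} + 1116 \cdot \frac{1}{729}\right)} = \frac{1805}{1773 + \left(\frac{158}{405} + \frac{124}{81}\right)} = \frac{1805}{1773 + \frac{778}{405}} = \frac{1805}{\frac{718843}{405}} = 1805 \cdot \frac{405}{718843} = \frac{731025}{718843} \approx 1.0169$)
$a = - \frac{2328320295}{718843}$ ($a = \frac{731025}{718843} - 3240 = - \frac{2328320295}{718843} \approx -3239.0$)
$\frac{1}{a} = \frac{1}{- \frac{2328320295}{718843}} = - \frac{718843}{2328320295}$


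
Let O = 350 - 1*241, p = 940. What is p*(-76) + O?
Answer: -71331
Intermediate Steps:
O = 109 (O = 350 - 241 = 109)
p*(-76) + O = 940*(-76) + 109 = -71440 + 109 = -71331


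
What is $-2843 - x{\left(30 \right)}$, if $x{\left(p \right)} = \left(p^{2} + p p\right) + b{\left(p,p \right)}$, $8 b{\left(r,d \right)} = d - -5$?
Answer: $- \frac{37179}{8} \approx -4647.4$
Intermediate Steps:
$b{\left(r,d \right)} = \frac{5}{8} + \frac{d}{8}$ ($b{\left(r,d \right)} = \frac{d - -5}{8} = \frac{d + 5}{8} = \frac{5 + d}{8} = \frac{5}{8} + \frac{d}{8}$)
$x{\left(p \right)} = \frac{5}{8} + 2 p^{2} + \frac{p}{8}$ ($x{\left(p \right)} = \left(p^{2} + p p\right) + \left(\frac{5}{8} + \frac{p}{8}\right) = \left(p^{2} + p^{2}\right) + \left(\frac{5}{8} + \frac{p}{8}\right) = 2 p^{2} + \left(\frac{5}{8} + \frac{p}{8}\right) = \frac{5}{8} + 2 p^{2} + \frac{p}{8}$)
$-2843 - x{\left(30 \right)} = -2843 - \left(\frac{5}{8} + 2 \cdot 30^{2} + \frac{1}{8} \cdot 30\right) = -2843 - \left(\frac{5}{8} + 2 \cdot 900 + \frac{15}{4}\right) = -2843 - \left(\frac{5}{8} + 1800 + \frac{15}{4}\right) = -2843 - \frac{14435}{8} = - \frac{37179}{8}$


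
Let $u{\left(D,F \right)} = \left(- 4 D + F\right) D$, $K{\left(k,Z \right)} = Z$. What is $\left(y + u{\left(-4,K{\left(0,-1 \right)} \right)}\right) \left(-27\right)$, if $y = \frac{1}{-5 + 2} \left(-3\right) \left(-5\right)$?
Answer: $1755$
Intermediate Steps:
$y = -5$ ($y = \frac{1}{-3} \left(-3\right) \left(-5\right) = \left(- \frac{1}{3}\right) \left(-3\right) \left(-5\right) = 1 \left(-5\right) = -5$)
$u{\left(D,F \right)} = D \left(F - 4 D\right)$ ($u{\left(D,F \right)} = \left(F - 4 D\right) D = D \left(F - 4 D\right)$)
$\left(y + u{\left(-4,K{\left(0,-1 \right)} \right)}\right) \left(-27\right) = \left(-5 - 4 \left(-1 - -16\right)\right) \left(-27\right) = \left(-5 - 4 \left(-1 + 16\right)\right) \left(-27\right) = \left(-5 - 60\right) \left(-27\right) = \left(-65\right) \left(-27\right) = 1755$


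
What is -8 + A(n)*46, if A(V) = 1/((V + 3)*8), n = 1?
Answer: -105/16 ≈ -6.5625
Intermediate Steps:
A(V) = 1/(8*(3 + V)) (A(V) = (⅛)/(3 + V) = 1/(8*(3 + V)))
-8 + A(n)*46 = -8 + (1/(8*(3 + 1)))*46 = -8 + ((⅛)/4)*46 = -8 + ((⅛)*(¼))*46 = -8 + (1/32)*46 = -8 + 23/16 = -105/16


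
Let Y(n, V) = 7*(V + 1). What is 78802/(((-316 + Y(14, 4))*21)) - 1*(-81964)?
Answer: 483590762/5901 ≈ 81951.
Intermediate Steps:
Y(n, V) = 7 + 7*V (Y(n, V) = 7*(1 + V) = 7 + 7*V)
78802/(((-316 + Y(14, 4))*21)) - 1*(-81964) = 78802/(((-316 + (7 + 7*4))*21)) - 1*(-81964) = 78802/(((-316 + (7 + 28))*21)) + 81964 = 78802/(((-316 + 35)*21)) + 81964 = 78802/((-281*21)) + 81964 = 78802/(-5901) + 81964 = 78802*(-1/5901) + 81964 = -78802/5901 + 81964 = 483590762/5901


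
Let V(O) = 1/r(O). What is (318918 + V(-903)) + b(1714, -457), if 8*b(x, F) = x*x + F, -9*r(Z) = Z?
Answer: 1652093607/2408 ≈ 6.8609e+5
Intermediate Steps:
r(Z) = -Z/9
b(x, F) = F/8 + x²/8 (b(x, F) = (x*x + F)/8 = (x² + F)/8 = (F + x²)/8 = F/8 + x²/8)
V(O) = -9/O (V(O) = 1/(-O/9) = -9/O)
(318918 + V(-903)) + b(1714, -457) = (318918 - 9/(-903)) + ((⅛)*(-457) + (⅛)*1714²) = (318918 - 9*(-1/903)) + (-457/8 + (⅛)*2937796) = (318918 + 3/301) + (-457/8 + 734449/2) = 95994321/301 + 2937339/8 = 1652093607/2408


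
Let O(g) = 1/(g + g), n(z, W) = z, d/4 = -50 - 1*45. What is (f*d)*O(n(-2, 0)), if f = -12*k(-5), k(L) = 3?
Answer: -3420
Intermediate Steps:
d = -380 (d = 4*(-50 - 1*45) = 4*(-50 - 45) = 4*(-95) = -380)
f = -36 (f = -12*3 = -36)
O(g) = 1/(2*g)
(f*d)*O(n(-2, 0)) = (-36*(-380))*((1/2)/(-2)) = 13680*((1/2)*(-1/2)) = 13680*(-1/4) = -3420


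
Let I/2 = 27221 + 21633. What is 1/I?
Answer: 1/97708 ≈ 1.0235e-5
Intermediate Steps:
I = 97708 (I = 2*(27221 + 21633) = 2*48854 = 97708)
1/I = 1/97708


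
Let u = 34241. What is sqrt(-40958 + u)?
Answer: I*sqrt(6717) ≈ 81.957*I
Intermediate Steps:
sqrt(-40958 + u) = sqrt(-40958 + 34241) = sqrt(-6717) = I*sqrt(6717)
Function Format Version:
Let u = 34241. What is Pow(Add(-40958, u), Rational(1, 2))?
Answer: Mul(I, Pow(6717, Rational(1, 2))) ≈ Mul(81.957, I)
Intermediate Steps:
Pow(Add(-40958, u), Rational(1, 2)) = Pow(Add(-40958, 34241), Rational(1, 2)) = Pow(-6717, Rational(1, 2)) = Mul(I, Pow(6717, Rational(1, 2)))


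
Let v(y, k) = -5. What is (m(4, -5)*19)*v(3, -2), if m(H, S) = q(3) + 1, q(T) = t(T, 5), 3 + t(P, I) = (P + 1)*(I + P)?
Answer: -2850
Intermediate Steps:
t(P, I) = -3 + (1 + P)*(I + P) (t(P, I) = -3 + (P + 1)*(I + P) = -3 + (1 + P)*(I + P))
q(T) = 2 + T**2 + 6*T (q(T) = -3 + 5 + T + T**2 + 5*T = 2 + T**2 + 6*T)
m(H, S) = 30 (m(H, S) = (2 + 3**2 + 6*3) + 1 = (2 + 9 + 18) + 1 = 29 + 1 = 30)
(m(4, -5)*19)*v(3, -2) = (30*19)*(-5) = 570*(-5) = -2850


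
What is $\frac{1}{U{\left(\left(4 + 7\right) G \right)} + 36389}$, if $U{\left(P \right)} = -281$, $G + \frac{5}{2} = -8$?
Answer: $\frac{1}{36108} \approx 2.7695 \cdot 10^{-5}$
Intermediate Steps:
$G = - \frac{21}{2}$ ($G = - \frac{5}{2} - 8 = - \frac{21}{2} \approx -10.5$)
$\frac{1}{U{\left(\left(4 + 7\right) G \right)} + 36389} = \frac{1}{-281 + 36389} = \frac{1}{36108}$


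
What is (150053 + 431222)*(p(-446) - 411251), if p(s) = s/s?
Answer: -239049343750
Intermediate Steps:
p(s) = 1
(150053 + 431222)*(p(-446) - 411251) = (150053 + 431222)*(1 - 411251) = 581275*(-411250) = -239049343750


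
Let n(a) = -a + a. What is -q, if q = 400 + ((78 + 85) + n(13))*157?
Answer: -25991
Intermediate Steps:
n(a) = 0
q = 25991 (q = 400 + ((78 + 85) + 0)*157 = 400 + (163 + 0)*157 = 400 + 163*157 = 400 + 25591 = 25991)
-q = -1*25991 = -25991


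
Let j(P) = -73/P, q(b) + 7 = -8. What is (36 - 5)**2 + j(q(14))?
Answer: 14488/15 ≈ 965.87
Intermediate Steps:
q(b) = -15 (q(b) = -7 - 8 = -15)
(36 - 5)**2 + j(q(14)) = (36 - 5)**2 - 73/(-15) = 31**2 - 73*(-1/15) = 961 + 73/15 = 14488/15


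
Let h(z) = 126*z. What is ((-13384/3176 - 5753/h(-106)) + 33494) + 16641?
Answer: 265812354173/5302332 ≈ 50131.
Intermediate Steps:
((-13384/3176 - 5753/h(-106)) + 33494) + 16641 = ((-13384/3176 - 5753/(126*(-106))) + 33494) + 16641 = ((-13384*1/3176 - 5753/(-13356)) + 33494) + 16641 = ((-1673/397 - 5753*(-1/13356)) + 33494) + 16641 = ((-1673/397 + 5753/13356) + 33494) + 16641 = (-20060647/5302332 + 33494) + 16641 = 177576247361/5302332 + 16641 = 265812354173/5302332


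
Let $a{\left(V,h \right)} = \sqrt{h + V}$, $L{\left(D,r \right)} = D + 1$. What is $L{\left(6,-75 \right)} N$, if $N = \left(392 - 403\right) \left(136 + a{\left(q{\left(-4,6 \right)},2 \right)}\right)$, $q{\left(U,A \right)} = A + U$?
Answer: $-10626$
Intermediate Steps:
$L{\left(D,r \right)} = 1 + D$
$a{\left(V,h \right)} = \sqrt{V + h}$
$N = -1518$ ($N = \left(392 - 403\right) \left(136 + \sqrt{\left(6 - 4\right) + 2}\right) = - 11 \left(136 + \sqrt{2 + 2}\right) = - 11 \left(136 + \sqrt{4}\right) = - 11 \left(136 + 2\right) = \left(-11\right) 138 = -1518$)
$L{\left(6,-75 \right)} N = \left(1 + 6\right) \left(-1518\right) = 7 \left(-1518\right) = -10626$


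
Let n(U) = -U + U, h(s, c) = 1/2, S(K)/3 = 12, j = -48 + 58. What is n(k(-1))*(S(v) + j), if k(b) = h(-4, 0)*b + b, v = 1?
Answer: 0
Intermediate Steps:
j = 10
S(K) = 36 (S(K) = 3*12 = 36)
h(s, c) = ½
k(b) = 3*b/2 (k(b) = b/2 + b = 3*b/2)
n(U) = 0
n(k(-1))*(S(v) + j) = 0*(36 + 10) = 0*46 = 0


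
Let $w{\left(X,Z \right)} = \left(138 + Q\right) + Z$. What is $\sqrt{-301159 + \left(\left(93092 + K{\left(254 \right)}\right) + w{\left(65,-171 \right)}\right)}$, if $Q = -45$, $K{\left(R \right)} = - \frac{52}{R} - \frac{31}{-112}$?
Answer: $\frac{3 i \sqrt{292446769055}}{3556} \approx 456.23 i$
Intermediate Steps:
$K{\left(R \right)} = \frac{31}{112} - \frac{52}{R}$ ($K{\left(R \right)} = - \frac{52}{R} - - \frac{31}{112} = - \frac{52}{R} + \frac{31}{112} = \frac{31}{112} - \frac{52}{R}$)
$w{\left(X,Z \right)} = 93 + Z$ ($w{\left(X,Z \right)} = \left(138 - 45\right) + Z = 93 + Z$)
$\sqrt{-301159 + \left(\left(93092 + K{\left(254 \right)}\right) + w{\left(65,-171 \right)}\right)} = \sqrt{-301159 + \left(\left(93092 + \left(\frac{31}{112} - \frac{52}{254}\right)\right) + \left(93 - 171\right)\right)} = \sqrt{-301159 + \left(\left(93092 + \left(\frac{31}{112} - \frac{26}{127}\right)\right) - 78\right)} = \sqrt{-301159 + \left(\left(93092 + \frac{1025}{14224}\right) - 78\right)} = \sqrt{-301159 + \left(\frac{1324141633}{14224} - 78\right)} = \sqrt{-301159 + \frac{1323032161}{14224}} = \sqrt{- \frac{2960653455}{14224}} = \frac{3 i \sqrt{292446769055}}{3556}$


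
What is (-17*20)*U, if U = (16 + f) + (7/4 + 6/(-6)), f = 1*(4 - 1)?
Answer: -6715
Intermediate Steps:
f = 3 (f = 1*3 = 3)
U = 79/4 (U = (16 + 3) + (7/4 + 6/(-6)) = 19 + (7*(¼) + 6*(-⅙)) = 19 + (7/4 - 1) = 19 + ¾ = 79/4 ≈ 19.750)
(-17*20)*U = -17*20*(79/4) = -340*79/4 = -6715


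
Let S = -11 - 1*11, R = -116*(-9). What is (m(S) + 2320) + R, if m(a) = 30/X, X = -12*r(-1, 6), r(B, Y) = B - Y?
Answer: 47101/14 ≈ 3364.4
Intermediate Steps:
R = 1044
S = -22 (S = -11 - 11 = -22)
X = 84 (X = -12*(-1 - 1*6) = -12*(-1 - 6) = -12*(-7) = 84)
m(a) = 5/14 (m(a) = 30/84 = 30*(1/84) = 5/14)
(m(S) + 2320) + R = (5/14 + 2320) + 1044 = 32485/14 + 1044 = 47101/14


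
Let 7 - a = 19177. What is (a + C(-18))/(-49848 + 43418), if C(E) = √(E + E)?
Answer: 1917/643 - 3*I/3215 ≈ 2.9813 - 0.00093313*I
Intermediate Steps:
a = -19170 (a = 7 - 1*19177 = 7 - 19177 = -19170)
C(E) = √2*√E (C(E) = √(2*E) = √2*√E)
(a + C(-18))/(-49848 + 43418) = (-19170 + √2*√(-18))/(-49848 + 43418) = (-19170 + √2*(3*I*√2))/(-6430) = (-19170 + 6*I)*(-1/6430) = 1917/643 - 3*I/3215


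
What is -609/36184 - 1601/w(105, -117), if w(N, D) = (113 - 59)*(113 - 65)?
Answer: -7438639/11723616 ≈ -0.63450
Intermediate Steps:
w(N, D) = 2592 (w(N, D) = 54*48 = 2592)
-609/36184 - 1601/w(105, -117) = -609/36184 - 1601/2592 = -7438639/11723616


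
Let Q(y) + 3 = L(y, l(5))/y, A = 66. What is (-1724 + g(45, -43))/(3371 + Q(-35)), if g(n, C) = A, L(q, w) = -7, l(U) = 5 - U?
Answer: -8290/16841 ≈ -0.49225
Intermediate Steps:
g(n, C) = 66
Q(y) = -3 - 7/y
(-1724 + g(45, -43))/(3371 + Q(-35)) = (-1724 + 66)/(3371 + (-3 - 7/(-35))) = -1658/(3371 + (-3 - 7*(-1/35))) = -1658/(3371 + (-3 + 1/5)) = -1658/(3371 - 14/5) = -1658/16841/5 = -1658*5/16841 = -8290/16841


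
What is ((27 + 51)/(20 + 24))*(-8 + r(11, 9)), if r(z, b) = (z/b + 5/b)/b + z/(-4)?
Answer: -44447/2376 ≈ -18.707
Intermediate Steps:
r(z, b) = -z/4 + (5/b + z/b)/b (r(z, b) = (5/b + z/b)/b + z*(-¼) = (5/b + z/b)/b - z/4 = -z/4 + (5/b + z/b)/b)
((27 + 51)/(20 + 24))*(-8 + r(11, 9)) = ((27 + 51)/(20 + 24))*(-8 + (5 + 11 - ¼*11*9²)/9²) = (78/44)*(-8 + (5 + 11 - ¼*11*81)/81) = (78*(1/44))*(-8 + (5 + 11 - 891/4)/81) = 39*(-8 + (1/81)*(-827/4))/22 = 39*(-8 - 827/324)/22 = (39/22)*(-3419/324) = -44447/2376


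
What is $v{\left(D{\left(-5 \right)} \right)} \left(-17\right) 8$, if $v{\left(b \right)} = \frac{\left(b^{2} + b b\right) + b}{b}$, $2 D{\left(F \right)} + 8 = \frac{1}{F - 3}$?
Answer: $969$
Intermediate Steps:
$D{\left(F \right)} = -4 + \frac{1}{2 \left(-3 + F\right)}$ ($D{\left(F \right)} = -4 + \frac{1}{2 \left(F - 3\right)} = -4 + \frac{1}{2 \left(-3 + F\right)}$)
$v{\left(b \right)} = \frac{b + 2 b^{2}}{b}$ ($v{\left(b \right)} = \frac{\left(b^{2} + b^{2}\right) + b}{b} = \frac{2 b^{2} + b}{b} = \frac{b + 2 b^{2}}{b}$)
$v{\left(D{\left(-5 \right)} \right)} \left(-17\right) 8 = \left(1 + 2 \frac{25 - -40}{2 \left(-3 - 5\right)}\right) \left(-17\right) 8 = \left(1 + 2 \frac{25 + 40}{2 \left(-8\right)}\right) \left(-17\right) 8 = \left(1 + 2 \cdot \frac{1}{2} \left(- \frac{1}{8}\right) 65\right) \left(-17\right) 8 = \left(1 + 2 \left(- \frac{65}{16}\right)\right) \left(-17\right) 8 = \left(1 - \frac{65}{8}\right) \left(-17\right) 8 = \left(- \frac{57}{8}\right) \left(-17\right) 8 = \frac{969}{8} \cdot 8 = 969$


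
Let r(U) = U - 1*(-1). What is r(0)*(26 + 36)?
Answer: 62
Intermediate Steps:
r(U) = 1 + U (r(U) = U + 1 = 1 + U)
r(0)*(26 + 36) = (1 + 0)*(26 + 36) = 1*62 = 62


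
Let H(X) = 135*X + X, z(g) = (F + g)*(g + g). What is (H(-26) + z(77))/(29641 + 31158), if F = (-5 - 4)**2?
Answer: 20796/60799 ≈ 0.34205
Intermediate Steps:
F = 81 (F = (-9)**2 = 81)
z(g) = 2*g*(81 + g) (z(g) = (81 + g)*(g + g) = (81 + g)*(2*g) = 2*g*(81 + g))
H(X) = 136*X
(H(-26) + z(77))/(29641 + 31158) = (136*(-26) + 2*77*(81 + 77))/(29641 + 31158) = (-3536 + 2*77*158)/60799 = (-3536 + 24332)*(1/60799) = 20796*(1/60799) = 20796/60799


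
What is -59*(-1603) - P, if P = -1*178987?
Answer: 273564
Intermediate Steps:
P = -178987
-59*(-1603) - P = -59*(-1603) - 1*(-178987) = 94577 + 178987 = 273564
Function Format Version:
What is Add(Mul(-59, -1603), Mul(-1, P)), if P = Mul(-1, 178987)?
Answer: 273564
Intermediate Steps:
P = -178987
Add(Mul(-59, -1603), Mul(-1, P)) = Add(Mul(-59, -1603), Mul(-1, -178987)) = Add(94577, 178987) = 273564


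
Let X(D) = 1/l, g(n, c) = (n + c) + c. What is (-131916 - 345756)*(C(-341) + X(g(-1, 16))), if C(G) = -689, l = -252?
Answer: 6911475974/21 ≈ 3.2912e+8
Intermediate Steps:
g(n, c) = n + 2*c (g(n, c) = (c + n) + c = n + 2*c)
X(D) = -1/252 (X(D) = 1/(-252) = -1/252)
(-131916 - 345756)*(C(-341) + X(g(-1, 16))) = (-131916 - 345756)*(-689 - 1/252) = -477672*(-173629/252) = 6911475974/21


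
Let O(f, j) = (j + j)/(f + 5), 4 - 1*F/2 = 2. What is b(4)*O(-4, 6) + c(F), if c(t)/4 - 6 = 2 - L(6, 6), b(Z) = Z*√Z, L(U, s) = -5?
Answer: 148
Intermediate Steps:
F = 4 (F = 8 - 2*2 = 8 - 4 = 4)
O(f, j) = 2*j/(5 + f) (O(f, j) = (2*j)/(5 + f) = 2*j/(5 + f))
b(Z) = Z^(3/2)
c(t) = 52 (c(t) = 24 + 4*(2 - 1*(-5)) = 24 + 4*(2 + 5) = 24 + 4*7 = 24 + 28 = 52)
b(4)*O(-4, 6) + c(F) = 4^(3/2)*(2*6/(5 - 4)) + 52 = 8*(2*6/1) + 52 = 8*(2*6*1) + 52 = 8*12 + 52 = 96 + 52 = 148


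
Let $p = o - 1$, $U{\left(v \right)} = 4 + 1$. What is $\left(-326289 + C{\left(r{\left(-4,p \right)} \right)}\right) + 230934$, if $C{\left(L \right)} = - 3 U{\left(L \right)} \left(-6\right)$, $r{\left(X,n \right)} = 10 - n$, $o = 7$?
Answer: $-95265$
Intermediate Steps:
$U{\left(v \right)} = 5$
$p = 6$ ($p = 7 - 1 = 6$)
$C{\left(L \right)} = 90$ ($C{\left(L \right)} = \left(-3\right) 5 \left(-6\right) = \left(-15\right) \left(-6\right) = 90$)
$\left(-326289 + C{\left(r{\left(-4,p \right)} \right)}\right) + 230934 = \left(-326289 + 90\right) + 230934 = -326199 + 230934 = -95265$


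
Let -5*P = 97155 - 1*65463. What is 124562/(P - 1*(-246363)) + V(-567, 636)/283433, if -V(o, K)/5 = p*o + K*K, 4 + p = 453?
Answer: -723045289765/340154462259 ≈ -2.1256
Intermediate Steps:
p = 449 (p = -4 + 453 = 449)
P = -31692/5 (P = -(97155 - 1*65463)/5 = -(97155 - 65463)/5 = -⅕*31692 = -31692/5 ≈ -6338.4)
V(o, K) = -2245*o - 5*K² (V(o, K) = -5*(449*o + K*K) = -5*(449*o + K²) = -5*(K² + 449*o) = -2245*o - 5*K²)
124562/(P - 1*(-246363)) + V(-567, 636)/283433 = 124562/(-31692/5 - 1*(-246363)) + (-2245*(-567) - 5*636²)/283433 = 124562/(-31692/5 + 246363) + (1272915 - 5*404496)*(1/283433) = 124562/(1200123/5) + (1272915 - 2022480)*(1/283433) = 124562*(5/1200123) - 749565*1/283433 = 622810/1200123 - 749565/283433 = -723045289765/340154462259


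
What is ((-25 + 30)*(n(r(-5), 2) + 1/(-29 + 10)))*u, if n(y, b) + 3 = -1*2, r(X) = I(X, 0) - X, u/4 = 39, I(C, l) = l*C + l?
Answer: -74880/19 ≈ -3941.1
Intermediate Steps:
I(C, l) = l + C*l (I(C, l) = C*l + l = l + C*l)
u = 156 (u = 4*39 = 156)
r(X) = -X (r(X) = 0*(1 + X) - X = 0 - X = -X)
n(y, b) = -5 (n(y, b) = -3 - 1*2 = -3 - 2 = -5)
((-25 + 30)*(n(r(-5), 2) + 1/(-29 + 10)))*u = ((-25 + 30)*(-5 + 1/(-29 + 10)))*156 = (5*(-5 + 1/(-19)))*156 = (5*(-5 - 1/19))*156 = (5*(-96/19))*156 = -480/19*156 = -74880/19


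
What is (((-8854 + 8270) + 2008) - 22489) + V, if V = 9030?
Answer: -12035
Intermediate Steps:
(((-8854 + 8270) + 2008) - 22489) + V = (((-8854 + 8270) + 2008) - 22489) + 9030 = ((-584 + 2008) - 22489) + 9030 = (1424 - 22489) + 9030 = -21065 + 9030 = -12035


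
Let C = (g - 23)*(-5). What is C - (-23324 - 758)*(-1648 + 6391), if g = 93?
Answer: 114220576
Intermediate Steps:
C = -350 (C = (93 - 23)*(-5) = 70*(-5) = -350)
C - (-23324 - 758)*(-1648 + 6391) = -350 - (-23324 - 758)*(-1648 + 6391) = -350 - (-24082)*4743 = -350 - 1*(-114220926) = -350 + 114220926 = 114220576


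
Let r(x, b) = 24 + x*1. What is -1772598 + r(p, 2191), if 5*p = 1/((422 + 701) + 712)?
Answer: -16263366449/9175 ≈ -1.7726e+6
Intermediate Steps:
p = 1/9175 (p = 1/(5*((422 + 701) + 712)) = 1/(5*(1123 + 712)) = (⅕)/1835 = (⅕)*(1/1835) = 1/9175 ≈ 0.00010899)
r(x, b) = 24 + x
-1772598 + r(p, 2191) = -1772598 + (24 + 1/9175) = -1772598 + 220201/9175 = -16263366449/9175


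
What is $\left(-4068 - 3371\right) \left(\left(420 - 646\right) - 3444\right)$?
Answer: $27301130$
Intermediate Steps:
$\left(-4068 - 3371\right) \left(\left(420 - 646\right) - 3444\right) = - 7439 \left(\left(420 - 646\right) - 3444\right) = - 7439 \left(-226 - 3444\right) = \left(-7439\right) \left(-3670\right) = 27301130$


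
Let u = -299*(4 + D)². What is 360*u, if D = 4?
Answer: -6888960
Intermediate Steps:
u = -19136 (u = -299*(4 + 4)² = -299*8² = -299*64 = -19136)
360*u = 360*(-19136) = -6888960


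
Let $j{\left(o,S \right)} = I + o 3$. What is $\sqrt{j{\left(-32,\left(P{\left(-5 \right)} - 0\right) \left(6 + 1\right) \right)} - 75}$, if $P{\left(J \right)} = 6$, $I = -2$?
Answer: $i \sqrt{173} \approx 13.153 i$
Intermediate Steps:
$j{\left(o,S \right)} = -2 + 3 o$ ($j{\left(o,S \right)} = -2 + o 3 = -2 + 3 o$)
$\sqrt{j{\left(-32,\left(P{\left(-5 \right)} - 0\right) \left(6 + 1\right) \right)} - 75} = \sqrt{\left(-2 + 3 \left(-32\right)\right) - 75} = \sqrt{\left(-2 - 96\right) - 75} = \sqrt{-98 - 75} = \sqrt{-173} = i \sqrt{173}$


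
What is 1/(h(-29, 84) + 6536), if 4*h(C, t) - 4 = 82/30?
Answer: 60/392261 ≈ 0.00015296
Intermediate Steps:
h(C, t) = 101/60 (h(C, t) = 1 + (82/30)/4 = 1 + (82*(1/30))/4 = 1 + (1/4)*(41/15) = 1 + 41/60 = 101/60)
1/(h(-29, 84) + 6536) = 1/(101/60 + 6536) = 1/(392261/60) = 60/392261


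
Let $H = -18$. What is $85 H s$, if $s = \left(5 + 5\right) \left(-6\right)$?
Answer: $91800$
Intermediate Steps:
$s = -60$ ($s = 10 \left(-6\right) = -60$)
$85 H s = 85 \left(-18\right) \left(-60\right) = \left(-1530\right) \left(-60\right) = 91800$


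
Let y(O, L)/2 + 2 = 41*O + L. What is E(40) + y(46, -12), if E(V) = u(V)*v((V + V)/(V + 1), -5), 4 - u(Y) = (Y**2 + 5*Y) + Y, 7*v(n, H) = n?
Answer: 927648/287 ≈ 3232.2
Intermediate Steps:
v(n, H) = n/7
u(Y) = 4 - Y**2 - 6*Y (u(Y) = 4 - ((Y**2 + 5*Y) + Y) = 4 - (Y**2 + 6*Y) = 4 + (-Y**2 - 6*Y) = 4 - Y**2 - 6*Y)
y(O, L) = -4 + 2*L + 82*O (y(O, L) = -4 + 2*(41*O + L) = -4 + 2*(L + 41*O) = -4 + (2*L + 82*O) = -4 + 2*L + 82*O)
E(V) = 2*V*(4 - V**2 - 6*V)/(7*(1 + V)) (E(V) = (4 - V**2 - 6*V)*(((V + V)/(V + 1))/7) = (4 - V**2 - 6*V)*(((2*V)/(1 + V))/7) = (4 - V**2 - 6*V)*((2*V/(1 + V))/7) = (4 - V**2 - 6*V)*(2*V/(7*(1 + V))) = 2*V*(4 - V**2 - 6*V)/(7*(1 + V)))
E(40) + y(46, -12) = (2/7)*40*(4 - 1*40**2 - 6*40)/(1 + 40) + (-4 + 2*(-12) + 82*46) = (2/7)*40*(4 - 1*1600 - 240)/41 + (-4 - 24 + 3772) = (2/7)*40*(1/41)*(4 - 1600 - 240) + 3744 = (2/7)*40*(1/41)*(-1836) + 3744 = -146880/287 + 3744 = 927648/287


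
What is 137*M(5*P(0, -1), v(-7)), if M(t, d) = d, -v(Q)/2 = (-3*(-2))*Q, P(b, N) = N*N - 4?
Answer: 11508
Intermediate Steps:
P(b, N) = -4 + N² (P(b, N) = N² - 4 = -4 + N²)
v(Q) = -12*Q (v(Q) = -2*(-3*(-2))*Q = -12*Q)
137*M(5*P(0, -1), v(-7)) = 137*(-12*(-7)) = 137*84 = 11508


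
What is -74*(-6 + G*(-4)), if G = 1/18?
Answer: 4144/9 ≈ 460.44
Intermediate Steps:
G = 1/18 ≈ 0.055556
-74*(-6 + G*(-4)) = -74*(-6 + (1/18)*(-4)) = -74*(-6 - 2/9) = -74*(-56/9) = 4144/9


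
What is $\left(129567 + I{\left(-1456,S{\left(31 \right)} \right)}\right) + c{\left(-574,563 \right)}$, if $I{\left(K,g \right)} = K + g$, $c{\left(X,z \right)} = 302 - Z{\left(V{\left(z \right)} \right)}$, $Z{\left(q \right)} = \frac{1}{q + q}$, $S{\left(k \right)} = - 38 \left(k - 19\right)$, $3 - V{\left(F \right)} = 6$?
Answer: $\frac{767743}{6} \approx 1.2796 \cdot 10^{5}$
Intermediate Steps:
$V{\left(F \right)} = -3$ ($V{\left(F \right)} = 3 - 6 = -3$)
$S{\left(k \right)} = 722 - 38 k$ ($S{\left(k \right)} = - 38 \left(-19 + k\right) = 722 - 38 k$)
$Z{\left(q \right)} = \frac{1}{2 q}$
$c{\left(X,z \right)} = \frac{1813}{6}$ ($c{\left(X,z \right)} = 302 - \frac{1}{2 \left(-3\right)} = 302 - \frac{1}{2} \left(- \frac{1}{3}\right) = 302 - - \frac{1}{6} = 302 + \frac{1}{6} = \frac{1813}{6}$)
$\left(129567 + I{\left(-1456,S{\left(31 \right)} \right)}\right) + c{\left(-574,563 \right)} = \left(129567 + \left(-1456 + \left(722 - 1178\right)\right)\right) + \frac{1813}{6} = \left(129567 - 1912\right) + \frac{1813}{6} = 127655 + \frac{1813}{6} = \frac{767743}{6}$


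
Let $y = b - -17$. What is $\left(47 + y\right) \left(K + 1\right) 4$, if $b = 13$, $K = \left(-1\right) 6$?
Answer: $-1540$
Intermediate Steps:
$K = -6$
$y = 30$ ($y = 13 - -17 = 13 + 17 = 30$)
$\left(47 + y\right) \left(K + 1\right) 4 = \left(47 + 30\right) \left(-6 + 1\right) 4 = 77 \left(\left(-5\right) 4\right) = 77 \left(-20\right) = -1540$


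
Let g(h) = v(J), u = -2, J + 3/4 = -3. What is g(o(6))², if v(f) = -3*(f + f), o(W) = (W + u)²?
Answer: 2025/4 ≈ 506.25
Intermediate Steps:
J = -15/4 (J = -¾ - 3 = -15/4 ≈ -3.7500)
o(W) = (-2 + W)² (o(W) = (W - 2)² = (-2 + W)²)
v(f) = -6*f
g(h) = 45/2 (g(h) = -6*(-15/4) = 45/2)
g(o(6))² = (45/2)² = 2025/4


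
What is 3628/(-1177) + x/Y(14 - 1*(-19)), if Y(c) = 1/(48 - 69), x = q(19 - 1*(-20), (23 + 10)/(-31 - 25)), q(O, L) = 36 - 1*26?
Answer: -250798/1177 ≈ -213.08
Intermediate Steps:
q(O, L) = 10 (q(O, L) = 36 - 26 = 10)
x = 10
Y(c) = -1/21 (Y(c) = 1/(-21) = -1/21)
3628/(-1177) + x/Y(14 - 1*(-19)) = 3628/(-1177) + 10/(-1/21) = 3628*(-1/1177) + 10*(-21) = -3628/1177 - 210 = -250798/1177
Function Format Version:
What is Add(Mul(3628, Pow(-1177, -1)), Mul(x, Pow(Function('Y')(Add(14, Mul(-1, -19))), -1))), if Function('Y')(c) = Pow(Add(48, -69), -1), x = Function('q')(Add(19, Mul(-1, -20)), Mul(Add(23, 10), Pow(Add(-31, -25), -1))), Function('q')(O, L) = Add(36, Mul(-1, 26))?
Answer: Rational(-250798, 1177) ≈ -213.08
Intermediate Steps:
Function('q')(O, L) = 10 (Function('q')(O, L) = Add(36, -26) = 10)
x = 10
Function('Y')(c) = Rational(-1, 21) (Function('Y')(c) = Pow(-21, -1) = Rational(-1, 21))
Add(Mul(3628, Pow(-1177, -1)), Mul(x, Pow(Function('Y')(Add(14, Mul(-1, -19))), -1))) = Add(Mul(3628, Pow(-1177, -1)), Mul(10, Pow(Rational(-1, 21), -1))) = Add(Mul(3628, Rational(-1, 1177)), Mul(10, -21)) = Add(Rational(-3628, 1177), -210) = Rational(-250798, 1177)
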